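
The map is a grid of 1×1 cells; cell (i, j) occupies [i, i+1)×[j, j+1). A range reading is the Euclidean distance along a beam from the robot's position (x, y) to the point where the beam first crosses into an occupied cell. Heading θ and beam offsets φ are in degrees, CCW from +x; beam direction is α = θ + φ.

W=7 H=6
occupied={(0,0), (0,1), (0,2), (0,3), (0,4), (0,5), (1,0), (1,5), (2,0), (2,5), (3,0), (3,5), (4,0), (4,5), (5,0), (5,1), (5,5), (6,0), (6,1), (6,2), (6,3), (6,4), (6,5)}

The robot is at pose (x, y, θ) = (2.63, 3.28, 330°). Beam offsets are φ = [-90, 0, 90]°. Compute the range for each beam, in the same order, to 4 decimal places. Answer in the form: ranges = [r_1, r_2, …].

ranges = [2.6327, 2.7366, 1.9861]

beam 1: φ=-90°, α=240°
  dir = (cos 240°, sin 240°) = (-0.5000, -0.8660); from cell (2,3)
  next x-line at t=1.2600, next y-line at t=0.3233; Δt_x=2.0000, Δt_y=1.1547
    y: enter (2,2) at t=0.3233
    x: enter (1,2) at t=1.2600
    y: enter (1,1) at t=1.4780
    y: enter (1,0) at t=2.6327 ← occupied
  → r_1 = 2.6327
beam 2: φ=0°, α=330°
  dir = (cos 330°, sin 330°) = (0.8660, -0.5000); from cell (2,3)
  next x-line at t=0.4272, next y-line at t=0.5600; Δt_x=1.1547, Δt_y=2.0000
    x: enter (3,3) at t=0.4272
    y: enter (3,2) at t=0.5600
    x: enter (4,2) at t=1.5819
    y: enter (4,1) at t=2.5600
    x: enter (5,1) at t=2.7366 ← occupied
  → r_2 = 2.7366
beam 3: φ=90°, α=60°
  dir = (cos 60°, sin 60°) = (0.5000, 0.8660); from cell (2,3)
  next x-line at t=0.7400, next y-line at t=0.8314; Δt_x=2.0000, Δt_y=1.1547
    x: enter (3,3) at t=0.7400
    y: enter (3,4) at t=0.8314
    y: enter (3,5) at t=1.9861 ← occupied
  → r_3 = 1.9861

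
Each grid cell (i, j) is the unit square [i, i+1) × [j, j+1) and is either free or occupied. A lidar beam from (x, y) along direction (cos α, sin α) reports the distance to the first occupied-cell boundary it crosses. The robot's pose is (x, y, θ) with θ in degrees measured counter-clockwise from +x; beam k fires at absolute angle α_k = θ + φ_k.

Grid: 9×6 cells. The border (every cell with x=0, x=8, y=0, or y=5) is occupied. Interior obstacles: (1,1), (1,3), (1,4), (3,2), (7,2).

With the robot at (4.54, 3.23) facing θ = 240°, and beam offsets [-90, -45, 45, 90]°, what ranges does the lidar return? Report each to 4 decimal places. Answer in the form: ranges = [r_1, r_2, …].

ranges = [2.9329, 0.8887, 2.3087, 3.9953]

beam 1: φ=-90°, α=150°
  d=(-0.8660,0.5000)  start (4,3)  tX=0.6235 tY=1.5400  stride 1/|dx|=1.1547 1/|dy|=2.0000
    cross x-line → (3,3), t=0.6235
    cross y-line → (3,4), t=1.5400
    cross x-line → (2,4), t=1.7782
    cross x-line → (1,4), t=2.9329 (wall)
  → r_1 = 2.9329
beam 2: φ=-45°, α=195°
  d=(-0.9659,-0.2588)  start (4,3)  tX=0.5590 tY=0.8887  stride 1/|dx|=1.0353 1/|dy|=3.8637
    cross x-line → (3,3), t=0.5590
    cross y-line → (3,2), t=0.8887 (wall)
  → r_2 = 0.8887
beam 3: φ=45°, α=285°
  d=(0.2588,-0.9659)  start (4,3)  tX=1.7773 tY=0.2381  stride 1/|dx|=3.8637 1/|dy|=1.0353
    cross y-line → (4,2), t=0.2381
    cross y-line → (4,1), t=1.2734
    cross x-line → (5,1), t=1.7773
    cross y-line → (5,0), t=2.3087 (wall)
  → r_3 = 2.3087
beam 4: φ=90°, α=330°
  d=(0.8660,-0.5000)  start (4,3)  tX=0.5312 tY=0.4600  stride 1/|dx|=1.1547 1/|dy|=2.0000
    cross y-line → (4,2), t=0.4600
    cross x-line → (5,2), t=0.5312
    cross x-line → (6,2), t=1.6859
    cross y-line → (6,1), t=2.4600
    cross x-line → (7,1), t=2.8406
    cross x-line → (8,1), t=3.9953 (wall)
  → r_4 = 3.9953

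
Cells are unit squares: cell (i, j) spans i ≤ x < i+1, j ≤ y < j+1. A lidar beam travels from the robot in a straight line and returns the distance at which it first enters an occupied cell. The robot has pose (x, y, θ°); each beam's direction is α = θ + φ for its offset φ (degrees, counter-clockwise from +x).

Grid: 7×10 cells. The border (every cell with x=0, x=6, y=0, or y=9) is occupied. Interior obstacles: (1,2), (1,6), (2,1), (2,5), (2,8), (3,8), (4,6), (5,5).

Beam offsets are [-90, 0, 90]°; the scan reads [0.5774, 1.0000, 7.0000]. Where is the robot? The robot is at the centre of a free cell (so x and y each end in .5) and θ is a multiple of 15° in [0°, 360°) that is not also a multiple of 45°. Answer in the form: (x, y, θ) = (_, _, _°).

The pose lattice has 32·16 = 512 candidates. Test each by forward raycasting.
  (1.5, 5.5, 240°): beam 3 = 0.5774 ≠ 7.0000 ✗
  (1.5, 1.5, 105°): beam 1 = 0.5176 ≠ 0.5774 ✗
  (5.5, 7.5, 300°): beam 1 = 1.0000 ≠ 0.5774 ✗
  (1.5, 8.5, 15°): beam 1 = 1.5529 ≠ 0.5774 ✗
  …
  (2.5, 7.5, 210°): r_1=0.5774, r_2=1.0000, r_3=7.0000 — all match ✓
Unique over the lattice → pose = (2.5, 7.5, 210°).

(x, y, θ) = (2.5, 7.5, 210°)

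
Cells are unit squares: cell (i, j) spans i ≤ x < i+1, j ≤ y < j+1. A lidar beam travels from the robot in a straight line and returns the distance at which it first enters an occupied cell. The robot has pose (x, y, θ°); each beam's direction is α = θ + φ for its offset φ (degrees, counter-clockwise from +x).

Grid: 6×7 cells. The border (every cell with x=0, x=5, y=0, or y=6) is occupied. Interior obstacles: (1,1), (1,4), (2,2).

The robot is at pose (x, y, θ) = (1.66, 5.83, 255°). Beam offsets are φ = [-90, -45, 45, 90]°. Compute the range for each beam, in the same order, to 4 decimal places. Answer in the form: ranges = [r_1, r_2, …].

ranges = [0.6568, 0.7621, 5.5772, 3.4578]

beam 1: φ=-90°, α=165°
  d=(-0.9659,0.2588)  start (1,5)  tX=0.6833 tY=0.6568  stride 1/|dx|=1.0353 1/|dy|=3.8637
    cross y-line → (1,6), t=0.6568 (wall)
  → r_1 = 0.6568
beam 2: φ=-45°, α=210°
  d=(-0.8660,-0.5000)  start (1,5)  tX=0.7621 tY=1.6600  stride 1/|dx|=1.1547 1/|dy|=2.0000
    cross x-line → (0,5), t=0.7621 (wall)
  → r_2 = 0.7621
beam 3: φ=45°, α=300°
  d=(0.5000,-0.8660)  start (1,5)  tX=0.6800 tY=0.9584  stride 1/|dx|=2.0000 1/|dy|=1.1547
    cross x-line → (2,5), t=0.6800
    cross y-line → (2,4), t=0.9584
    cross y-line → (2,3), t=2.1131
    cross x-line → (3,3), t=2.6800
    cross y-line → (3,2), t=3.2678
    cross y-line → (3,1), t=4.4225
    cross x-line → (4,1), t=4.6800
    cross y-line → (4,0), t=5.5772 (wall)
  → r_3 = 5.5772
beam 4: φ=90°, α=345°
  d=(0.9659,-0.2588)  start (1,5)  tX=0.3520 tY=3.2069  stride 1/|dx|=1.0353 1/|dy|=3.8637
    cross x-line → (2,5), t=0.3520
    cross x-line → (3,5), t=1.3873
    cross x-line → (4,5), t=2.4225
    cross y-line → (4,4), t=3.2069
    cross x-line → (5,4), t=3.4578 (wall)
  → r_4 = 3.4578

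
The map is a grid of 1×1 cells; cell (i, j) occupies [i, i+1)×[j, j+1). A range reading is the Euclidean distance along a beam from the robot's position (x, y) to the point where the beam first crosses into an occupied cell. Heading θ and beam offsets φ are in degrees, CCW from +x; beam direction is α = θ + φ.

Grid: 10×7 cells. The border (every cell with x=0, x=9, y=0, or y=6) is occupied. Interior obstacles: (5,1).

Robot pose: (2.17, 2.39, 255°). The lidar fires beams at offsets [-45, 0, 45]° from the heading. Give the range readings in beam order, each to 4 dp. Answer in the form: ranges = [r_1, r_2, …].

beam 1: φ=-45°, α=210°
  cosα=-0.8660 sinα=-0.5000 | (2,2) | tMaxX 0.1963 tMaxY 0.7800 | tΔX 1.1547 tΔY 2.0000
    t=0.1963 [x] (1,2)
    t=0.7800 [y] (1,1)
    t=1.3510 [x] (0,1) — stop
  → r_1 = 1.3510
beam 2: φ=0°, α=255°
  cosα=-0.2588 sinα=-0.9659 | (2,2) | tMaxX 0.6568 tMaxY 0.4038 | tΔX 3.8637 tΔY 1.0353
    t=0.4038 [y] (2,1)
    t=0.6568 [x] (1,1)
    t=1.4390 [y] (1,0) — stop
  → r_2 = 1.4390
beam 3: φ=45°, α=300°
  cosα=0.5000 sinα=-0.8660 | (2,2) | tMaxX 1.6600 tMaxY 0.4503 | tΔX 2.0000 tΔY 1.1547
    t=0.4503 [y] (2,1)
    t=1.6050 [y] (2,0) — stop
  → r_3 = 1.6050

ranges = [1.3510, 1.4390, 1.6050]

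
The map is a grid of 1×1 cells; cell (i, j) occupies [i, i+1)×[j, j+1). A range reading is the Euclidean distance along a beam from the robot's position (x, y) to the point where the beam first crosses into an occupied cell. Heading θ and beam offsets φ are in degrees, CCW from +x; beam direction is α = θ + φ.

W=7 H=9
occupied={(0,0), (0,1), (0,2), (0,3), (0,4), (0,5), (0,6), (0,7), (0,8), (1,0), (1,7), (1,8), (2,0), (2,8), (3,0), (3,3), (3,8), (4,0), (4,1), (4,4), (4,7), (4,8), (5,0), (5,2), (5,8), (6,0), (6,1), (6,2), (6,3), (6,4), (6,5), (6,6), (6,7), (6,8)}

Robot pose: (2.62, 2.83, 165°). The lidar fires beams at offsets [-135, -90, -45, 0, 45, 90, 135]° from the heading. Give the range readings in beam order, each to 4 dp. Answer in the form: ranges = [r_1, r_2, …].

ranges = [0.4388, 5.3319, 3.2400, 1.6771, 1.8706, 1.8946, 2.1131]

beam 1: φ=-135°, α=30°
  d=(0.8660,0.5000)  start (2,2)  tX=0.4388 tY=0.3400  stride 1/|dx|=1.1547 1/|dy|=2.0000
    cross y-line → (2,3), t=0.3400
    cross x-line → (3,3), t=0.4388 (wall)
  → r_1 = 0.4388
beam 2: φ=-90°, α=75°
  d=(0.2588,0.9659)  start (2,2)  tX=1.4682 tY=0.1760  stride 1/|dx|=3.8637 1/|dy|=1.0353
    cross y-line → (2,3), t=0.1760
    cross y-line → (2,4), t=1.2113
    cross x-line → (3,4), t=1.4682
    cross y-line → (3,5), t=2.2465
    cross y-line → (3,6), t=3.2818
    cross y-line → (3,7), t=4.3171
    cross x-line → (4,7), t=5.3319 (wall)
  → r_2 = 5.3319
beam 3: φ=-45°, α=120°
  d=(-0.5000,0.8660)  start (2,2)  tX=1.2400 tY=0.1963  stride 1/|dx|=2.0000 1/|dy|=1.1547
    cross y-line → (2,3), t=0.1963
    cross x-line → (1,3), t=1.2400
    cross y-line → (1,4), t=1.3510
    cross y-line → (1,5), t=2.5057
    cross x-line → (0,5), t=3.2400 (wall)
  → r_3 = 3.2400
beam 4: φ=0°, α=165°
  d=(-0.9659,0.2588)  start (2,2)  tX=0.6419 tY=0.6568  stride 1/|dx|=1.0353 1/|dy|=3.8637
    cross x-line → (1,2), t=0.6419
    cross y-line → (1,3), t=0.6568
    cross x-line → (0,3), t=1.6771 (wall)
  → r_4 = 1.6771
beam 5: φ=45°, α=210°
  d=(-0.8660,-0.5000)  start (2,2)  tX=0.7159 tY=1.6600  stride 1/|dx|=1.1547 1/|dy|=2.0000
    cross x-line → (1,2), t=0.7159
    cross y-line → (1,1), t=1.6600
    cross x-line → (0,1), t=1.8706 (wall)
  → r_5 = 1.8706
beam 6: φ=90°, α=255°
  d=(-0.2588,-0.9659)  start (2,2)  tX=2.3955 tY=0.8593  stride 1/|dx|=3.8637 1/|dy|=1.0353
    cross y-line → (2,1), t=0.8593
    cross y-line → (2,0), t=1.8946 (wall)
  → r_6 = 1.8946
beam 7: φ=135°, α=300°
  d=(0.5000,-0.8660)  start (2,2)  tX=0.7600 tY=0.9584  stride 1/|dx|=2.0000 1/|dy|=1.1547
    cross x-line → (3,2), t=0.7600
    cross y-line → (3,1), t=0.9584
    cross y-line → (3,0), t=2.1131 (wall)
  → r_7 = 2.1131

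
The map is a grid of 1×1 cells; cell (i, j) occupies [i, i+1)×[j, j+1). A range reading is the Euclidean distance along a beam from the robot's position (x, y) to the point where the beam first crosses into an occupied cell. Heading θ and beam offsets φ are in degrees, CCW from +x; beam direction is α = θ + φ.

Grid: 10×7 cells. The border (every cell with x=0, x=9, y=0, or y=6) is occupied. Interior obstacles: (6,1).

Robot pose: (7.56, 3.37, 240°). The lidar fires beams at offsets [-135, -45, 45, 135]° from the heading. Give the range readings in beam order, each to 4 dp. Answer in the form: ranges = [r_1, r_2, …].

ranges = [2.7228, 6.7914, 2.4536, 1.4908]

beam 1: φ=-135°, α=105°
  cosα=-0.2588 sinα=0.9659 | (7,3) | tMaxX 2.1637 tMaxY 0.6522 | tΔX 3.8637 tΔY 1.0353
    t=0.6522 [y] (7,4)
    t=1.6875 [y] (7,5)
    t=2.1637 [x] (6,5)
    t=2.7228 [y] (6,6) — stop
  → r_1 = 2.7228
beam 2: φ=-45°, α=195°
  cosα=-0.9659 sinα=-0.2588 | (7,3) | tMaxX 0.5798 tMaxY 1.4296 | tΔX 1.0353 tΔY 3.8637
    t=0.5798 [x] (6,3)
    t=1.4296 [y] (6,2)
    t=1.6150 [x] (5,2)
    t=2.6503 [x] (4,2)
    t=3.6856 [x] (3,2)
    t=4.7209 [x] (2,2)
    t=5.2933 [y] (2,1)
    t=5.7561 [x] (1,1)
    t=6.7914 [x] (0,1) — stop
  → r_2 = 6.7914
beam 3: φ=45°, α=285°
  cosα=0.2588 sinα=-0.9659 | (7,3) | tMaxX 1.7000 tMaxY 0.3831 | tΔX 3.8637 tΔY 1.0353
    t=0.3831 [y] (7,2)
    t=1.4183 [y] (7,1)
    t=1.7000 [x] (8,1)
    t=2.4536 [y] (8,0) — stop
  → r_3 = 2.4536
beam 4: φ=135°, α=15°
  cosα=0.9659 sinα=0.2588 | (7,3) | tMaxX 0.4555 tMaxY 2.4341 | tΔX 1.0353 tΔY 3.8637
    t=0.4555 [x] (8,3)
    t=1.4908 [x] (9,3) — stop
  → r_4 = 1.4908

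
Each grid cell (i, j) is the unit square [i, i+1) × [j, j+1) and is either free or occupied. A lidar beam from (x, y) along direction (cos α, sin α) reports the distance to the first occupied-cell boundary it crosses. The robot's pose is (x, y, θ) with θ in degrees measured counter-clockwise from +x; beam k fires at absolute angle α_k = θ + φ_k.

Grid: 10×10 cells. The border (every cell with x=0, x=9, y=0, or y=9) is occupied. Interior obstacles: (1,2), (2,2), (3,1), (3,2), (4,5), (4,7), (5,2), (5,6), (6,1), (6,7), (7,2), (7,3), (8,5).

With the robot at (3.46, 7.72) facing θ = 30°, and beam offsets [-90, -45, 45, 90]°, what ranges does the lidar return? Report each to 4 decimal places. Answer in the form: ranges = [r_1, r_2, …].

ranges = [1.9861, 0.5590, 1.3252, 1.4780]

beam 1: φ=-90°, α=300°
  direction (0.5000, -0.8660); cell (3,7); t to first gridline: x 1.0800, y 0.8314 (then +2.0000 / +1.1547)
    (3,6) via y @ 0.8314
    (4,6) via x @ 1.0800
    (4,5) via y @ 1.9861  # hit
  → r_1 = 1.9861
beam 2: φ=-45°, α=345°
  direction (0.9659, -0.2588); cell (3,7); t to first gridline: x 0.5590, y 2.7819 (then +1.0353 / +3.8637)
    (4,7) via x @ 0.5590  # hit
  → r_2 = 0.5590
beam 3: φ=45°, α=75°
  direction (0.2588, 0.9659); cell (3,7); t to first gridline: x 2.0864, y 0.2899 (then +3.8637 / +1.0353)
    (3,8) via y @ 0.2899
    (3,9) via y @ 1.3252  # hit
  → r_3 = 1.3252
beam 4: φ=90°, α=120°
  direction (-0.5000, 0.8660); cell (3,7); t to first gridline: x 0.9200, y 0.3233 (then +2.0000 / +1.1547)
    (3,8) via y @ 0.3233
    (2,8) via x @ 0.9200
    (2,9) via y @ 1.4780  # hit
  → r_4 = 1.4780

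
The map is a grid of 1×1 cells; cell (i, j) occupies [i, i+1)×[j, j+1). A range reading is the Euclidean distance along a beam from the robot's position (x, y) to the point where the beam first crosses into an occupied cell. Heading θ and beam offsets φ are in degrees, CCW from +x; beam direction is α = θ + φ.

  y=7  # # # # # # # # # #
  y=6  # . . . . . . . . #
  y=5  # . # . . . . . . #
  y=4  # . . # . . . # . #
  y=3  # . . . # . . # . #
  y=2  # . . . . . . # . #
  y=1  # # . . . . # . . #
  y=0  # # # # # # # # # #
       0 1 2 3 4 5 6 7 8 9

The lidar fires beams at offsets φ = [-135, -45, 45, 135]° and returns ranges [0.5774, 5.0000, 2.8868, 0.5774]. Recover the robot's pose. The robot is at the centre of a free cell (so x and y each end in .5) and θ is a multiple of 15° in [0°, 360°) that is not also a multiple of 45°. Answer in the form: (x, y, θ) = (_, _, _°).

The pose lattice has 40·16 = 640 candidates. Test each by forward raycasting.
  (4.5, 2.5, 300°): beam 1 = 3.6235 ≠ 0.5774 ✗
  (7.5, 1.5, 285°): beam 2 = 0.5774 ≠ 5.0000 ✗
  (8.5, 2.5, 285°): beam 2 = 1.7321 ≠ 5.0000 ✗
  (5.5, 3.5, 195°): beam 1 = 4.0415 ≠ 0.5774 ✗
  (3.5, 6.5, 300°): beam 1 = 1.9319 ≠ 0.5774 ✗
  …
  (4.5, 4.5, 75°): r_1=0.5774, r_2=5.0000, r_3=2.8868, r_4=0.5774 — all match ✓
Unique over the lattice → pose = (4.5, 4.5, 75°).

(x, y, θ) = (4.5, 4.5, 75°)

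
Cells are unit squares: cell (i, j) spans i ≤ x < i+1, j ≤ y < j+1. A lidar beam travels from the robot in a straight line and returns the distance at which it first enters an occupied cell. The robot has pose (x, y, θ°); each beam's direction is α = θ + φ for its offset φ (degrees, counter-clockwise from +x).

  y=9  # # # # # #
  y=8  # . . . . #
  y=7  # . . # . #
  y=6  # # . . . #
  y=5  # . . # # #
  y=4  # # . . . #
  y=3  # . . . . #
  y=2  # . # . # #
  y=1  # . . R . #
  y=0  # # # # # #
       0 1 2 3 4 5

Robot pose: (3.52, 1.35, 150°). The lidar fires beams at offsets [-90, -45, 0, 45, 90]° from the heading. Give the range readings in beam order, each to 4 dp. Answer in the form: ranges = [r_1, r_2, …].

ranges = [0.9600, 7.9199, 1.3000, 1.3523, 0.4041]

beam 1: φ=-90°, α=60°
  cosα=0.5000 sinα=0.8660 | (3,1) | tMaxX 0.9600 tMaxY 0.7506 | tΔX 2.0000 tΔY 1.1547
    t=0.7506 [y] (3,2)
    t=0.9600 [x] (4,2) — stop
  → r_1 = 0.9600
beam 2: φ=-45°, α=105°
  cosα=-0.2588 sinα=0.9659 | (3,1) | tMaxX 2.0091 tMaxY 0.6729 | tΔX 3.8637 tΔY 1.0353
    t=0.6729 [y] (3,2)
    t=1.7082 [y] (3,3)
    t=2.0091 [x] (2,3)
    t=2.7435 [y] (2,4)
    t=3.7788 [y] (2,5)
    t=4.8140 [y] (2,6)
    t=5.8493 [y] (2,7)
    t=5.8728 [x] (1,7)
    t=6.8846 [y] (1,8)
    t=7.9199 [y] (1,9) — stop
  → r_2 = 7.9199
beam 3: φ=0°, α=150°
  cosα=-0.8660 sinα=0.5000 | (3,1) | tMaxX 0.6004 tMaxY 1.3000 | tΔX 1.1547 tΔY 2.0000
    t=0.6004 [x] (2,1)
    t=1.3000 [y] (2,2) — stop
  → r_3 = 1.3000
beam 4: φ=45°, α=195°
  cosα=-0.9659 sinα=-0.2588 | (3,1) | tMaxX 0.5383 tMaxY 1.3523 | tΔX 1.0353 tΔY 3.8637
    t=0.5383 [x] (2,1)
    t=1.3523 [y] (2,0) — stop
  → r_4 = 1.3523
beam 5: φ=90°, α=240°
  cosα=-0.5000 sinα=-0.8660 | (3,1) | tMaxX 1.0400 tMaxY 0.4041 | tΔX 2.0000 tΔY 1.1547
    t=0.4041 [y] (3,0) — stop
  → r_5 = 0.4041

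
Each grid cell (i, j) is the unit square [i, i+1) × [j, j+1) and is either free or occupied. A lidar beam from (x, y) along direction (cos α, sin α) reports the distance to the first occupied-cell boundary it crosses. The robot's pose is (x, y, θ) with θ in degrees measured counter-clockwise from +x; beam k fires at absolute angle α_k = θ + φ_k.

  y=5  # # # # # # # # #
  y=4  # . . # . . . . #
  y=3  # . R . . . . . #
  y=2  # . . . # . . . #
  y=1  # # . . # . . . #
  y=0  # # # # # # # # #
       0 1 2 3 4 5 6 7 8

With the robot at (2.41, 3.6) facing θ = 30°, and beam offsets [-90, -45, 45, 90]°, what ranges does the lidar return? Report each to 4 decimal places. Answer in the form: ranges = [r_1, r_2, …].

ranges = [3.0022, 2.3182, 1.4494, 1.6166]

beam 1: φ=-90°, α=300°
  dir = (cos 300°, sin 300°) = (0.5000, -0.8660); from cell (2,3)
  next x-line at t=1.1800, next y-line at t=0.6928; Δt_x=2.0000, Δt_y=1.1547
    y: enter (2,2) at t=0.6928
    x: enter (3,2) at t=1.1800
    y: enter (3,1) at t=1.8475
    y: enter (3,0) at t=3.0022 ← occupied
  → r_1 = 3.0022
beam 2: φ=-45°, α=345°
  dir = (cos 345°, sin 345°) = (0.9659, -0.2588); from cell (2,3)
  next x-line at t=0.6108, next y-line at t=2.3182; Δt_x=1.0353, Δt_y=3.8637
    x: enter (3,3) at t=0.6108
    x: enter (4,3) at t=1.6461
    y: enter (4,2) at t=2.3182 ← occupied
  → r_2 = 2.3182
beam 3: φ=45°, α=75°
  dir = (cos 75°, sin 75°) = (0.2588, 0.9659); from cell (2,3)
  next x-line at t=2.2796, next y-line at t=0.4141; Δt_x=3.8637, Δt_y=1.0353
    y: enter (2,4) at t=0.4141
    y: enter (2,5) at t=1.4494 ← occupied
  → r_3 = 1.4494
beam 4: φ=90°, α=120°
  dir = (cos 120°, sin 120°) = (-0.5000, 0.8660); from cell (2,3)
  next x-line at t=0.8200, next y-line at t=0.4619; Δt_x=2.0000, Δt_y=1.1547
    y: enter (2,4) at t=0.4619
    x: enter (1,4) at t=0.8200
    y: enter (1,5) at t=1.6166 ← occupied
  → r_4 = 1.6166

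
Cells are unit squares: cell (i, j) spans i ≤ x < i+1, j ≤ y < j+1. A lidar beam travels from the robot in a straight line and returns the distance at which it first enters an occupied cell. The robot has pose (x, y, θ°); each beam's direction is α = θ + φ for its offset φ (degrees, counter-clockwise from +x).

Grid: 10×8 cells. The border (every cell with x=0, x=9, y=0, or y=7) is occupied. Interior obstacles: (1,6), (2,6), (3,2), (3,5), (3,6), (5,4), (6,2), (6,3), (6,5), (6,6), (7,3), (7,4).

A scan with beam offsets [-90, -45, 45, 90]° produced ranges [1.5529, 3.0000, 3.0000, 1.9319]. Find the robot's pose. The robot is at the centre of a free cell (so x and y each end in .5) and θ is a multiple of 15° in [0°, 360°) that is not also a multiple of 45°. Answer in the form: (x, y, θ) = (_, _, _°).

(x, y, θ) = (1.5, 2.5, 15°)

The pose lattice has 36·16 = 576 candidates. Test each by forward raycasting.
  (5.5, 5.5, 15°): beam 1 = 0.5176 ≠ 1.5529 ✗
  (2.5, 4.5, 255°): beam 2 = 1.7321 ≠ 3.0000 ✗
  (6.5, 1.5, 330°): beam 1 = 0.5774 ≠ 1.5529 ✗
  (3.5, 4.5, 120°): beam 1 = 2.8868 ≠ 1.5529 ✗
  …
  (1.5, 2.5, 15°): r_1=1.5529, r_2=3.0000, r_3=3.0000, r_4=1.9319 — all match ✓
Only this pose fits every beam.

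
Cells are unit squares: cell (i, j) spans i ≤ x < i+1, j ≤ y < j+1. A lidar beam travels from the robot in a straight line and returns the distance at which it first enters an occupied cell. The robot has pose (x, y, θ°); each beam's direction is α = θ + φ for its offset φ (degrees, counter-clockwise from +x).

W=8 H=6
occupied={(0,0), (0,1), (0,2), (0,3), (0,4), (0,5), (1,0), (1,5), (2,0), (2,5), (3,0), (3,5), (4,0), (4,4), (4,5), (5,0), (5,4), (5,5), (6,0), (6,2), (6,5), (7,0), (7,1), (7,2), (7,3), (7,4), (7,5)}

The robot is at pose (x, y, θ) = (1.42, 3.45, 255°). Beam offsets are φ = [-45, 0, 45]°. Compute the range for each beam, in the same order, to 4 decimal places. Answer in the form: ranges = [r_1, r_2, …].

ranges = [0.4850, 1.6228, 2.8290]

beam 1: φ=-45°, α=210°
  direction (-0.8660, -0.5000); cell (1,3); t to first gridline: x 0.4850, y 0.9000 (then +1.1547 / +2.0000)
    (0,3) via x @ 0.4850  # hit
  → r_1 = 0.4850
beam 2: φ=0°, α=255°
  direction (-0.2588, -0.9659); cell (1,3); t to first gridline: x 1.6228, y 0.4659 (then +3.8637 / +1.0353)
    (1,2) via y @ 0.4659
    (1,1) via y @ 1.5012
    (0,1) via x @ 1.6228  # hit
  → r_2 = 1.6228
beam 3: φ=45°, α=300°
  direction (0.5000, -0.8660); cell (1,3); t to first gridline: x 1.1600, y 0.5196 (then +2.0000 / +1.1547)
    (1,2) via y @ 0.5196
    (2,2) via x @ 1.1600
    (2,1) via y @ 1.6743
    (2,0) via y @ 2.8290  # hit
  → r_3 = 2.8290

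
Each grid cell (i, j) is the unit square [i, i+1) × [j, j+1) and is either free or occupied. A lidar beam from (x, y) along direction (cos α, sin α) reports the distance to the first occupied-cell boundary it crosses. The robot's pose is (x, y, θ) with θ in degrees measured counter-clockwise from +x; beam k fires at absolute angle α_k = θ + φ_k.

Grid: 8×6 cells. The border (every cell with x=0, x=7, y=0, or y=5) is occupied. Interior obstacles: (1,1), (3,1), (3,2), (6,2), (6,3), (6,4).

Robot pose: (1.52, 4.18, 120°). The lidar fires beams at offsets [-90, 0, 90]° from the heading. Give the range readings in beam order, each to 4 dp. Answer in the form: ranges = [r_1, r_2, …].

beam 1: φ=-90°, α=30°
  direction (0.8660, 0.5000); cell (1,4); t to first gridline: x 0.5543, y 1.6400 (then +1.1547 / +2.0000)
    (2,4) via x @ 0.5543
    (2,5) via y @ 1.6400  # hit
  → r_1 = 1.6400
beam 2: φ=0°, α=120°
  direction (-0.5000, 0.8660); cell (1,4); t to first gridline: x 1.0400, y 0.9469 (then +2.0000 / +1.1547)
    (1,5) via y @ 0.9469  # hit
  → r_2 = 0.9469
beam 3: φ=90°, α=210°
  direction (-0.8660, -0.5000); cell (1,4); t to first gridline: x 0.6004, y 0.3600 (then +1.1547 / +2.0000)
    (1,3) via y @ 0.3600
    (0,3) via x @ 0.6004  # hit
  → r_3 = 0.6004

ranges = [1.6400, 0.9469, 0.6004]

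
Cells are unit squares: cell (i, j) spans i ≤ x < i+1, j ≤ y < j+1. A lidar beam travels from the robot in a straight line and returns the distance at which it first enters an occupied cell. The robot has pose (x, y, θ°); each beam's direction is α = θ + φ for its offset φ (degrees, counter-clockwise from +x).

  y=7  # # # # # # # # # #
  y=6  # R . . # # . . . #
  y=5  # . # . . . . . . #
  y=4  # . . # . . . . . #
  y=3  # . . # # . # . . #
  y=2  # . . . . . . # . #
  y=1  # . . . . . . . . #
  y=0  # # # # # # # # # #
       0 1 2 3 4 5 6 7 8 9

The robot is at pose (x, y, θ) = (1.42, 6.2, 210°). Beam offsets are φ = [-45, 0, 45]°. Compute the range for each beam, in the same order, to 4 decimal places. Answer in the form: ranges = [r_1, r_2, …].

beam 1: φ=-45°, α=165°
  cosα=-0.9659 sinα=0.2588 | (1,6) | tMaxX 0.4348 tMaxY 3.0910 | tΔX 1.0353 tΔY 3.8637
    t=0.4348 [x] (0,6) — stop
  → r_1 = 0.4348
beam 2: φ=0°, α=210°
  cosα=-0.8660 sinα=-0.5000 | (1,6) | tMaxX 0.4850 tMaxY 0.4000 | tΔX 1.1547 tΔY 2.0000
    t=0.4000 [y] (1,5)
    t=0.4850 [x] (0,5) — stop
  → r_2 = 0.4850
beam 3: φ=45°, α=255°
  cosα=-0.2588 sinα=-0.9659 | (1,6) | tMaxX 1.6228 tMaxY 0.2071 | tΔX 3.8637 tΔY 1.0353
    t=0.2071 [y] (1,5)
    t=1.2423 [y] (1,4)
    t=1.6228 [x] (0,4) — stop
  → r_3 = 1.6228

ranges = [0.4348, 0.4850, 1.6228]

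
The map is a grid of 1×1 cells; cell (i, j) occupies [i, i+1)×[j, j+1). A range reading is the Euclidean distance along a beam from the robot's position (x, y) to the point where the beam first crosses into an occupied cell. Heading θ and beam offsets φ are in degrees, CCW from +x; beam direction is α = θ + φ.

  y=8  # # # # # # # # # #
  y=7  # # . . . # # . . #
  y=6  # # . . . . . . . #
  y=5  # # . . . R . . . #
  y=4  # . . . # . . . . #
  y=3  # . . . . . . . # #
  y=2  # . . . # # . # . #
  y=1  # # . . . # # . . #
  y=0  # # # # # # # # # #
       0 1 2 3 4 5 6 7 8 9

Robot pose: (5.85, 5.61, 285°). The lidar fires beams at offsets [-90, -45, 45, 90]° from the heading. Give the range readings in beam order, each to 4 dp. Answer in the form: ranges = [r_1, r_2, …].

beam 1: φ=-90°, α=195°
  direction (-0.9659, -0.2588); cell (5,5); t to first gridline: x 0.8800, y 2.3569 (then +1.0353 / +3.8637)
    (4,5) via x @ 0.8800
    (3,5) via x @ 1.9153
    (3,4) via y @ 2.3569
    (2,4) via x @ 2.9505
    (1,4) via x @ 3.9858
    (0,4) via x @ 5.0211  # hit
  → r_1 = 5.0211
beam 2: φ=-45°, α=240°
  direction (-0.5000, -0.8660); cell (5,5); t to first gridline: x 1.7000, y 0.7044 (then +2.0000 / +1.1547)
    (5,4) via y @ 0.7044
    (4,4) via x @ 1.7000  # hit
  → r_2 = 1.7000
beam 3: φ=45°, α=330°
  direction (0.8660, -0.5000); cell (5,5); t to first gridline: x 0.1732, y 1.2200 (then +1.1547 / +2.0000)
    (6,5) via x @ 0.1732
    (6,4) via y @ 1.2200
    (7,4) via x @ 1.3279
    (8,4) via x @ 2.4826
    (8,3) via y @ 3.2200  # hit
  → r_3 = 3.2200
beam 4: φ=90°, α=15°
  direction (0.9659, 0.2588); cell (5,5); t to first gridline: x 0.1553, y 1.5068 (then +1.0353 / +3.8637)
    (6,5) via x @ 0.1553
    (7,5) via x @ 1.1906
    (7,6) via y @ 1.5068
    (8,6) via x @ 2.2258
    (9,6) via x @ 3.2611  # hit
  → r_4 = 3.2611

ranges = [5.0211, 1.7000, 3.2200, 3.2611]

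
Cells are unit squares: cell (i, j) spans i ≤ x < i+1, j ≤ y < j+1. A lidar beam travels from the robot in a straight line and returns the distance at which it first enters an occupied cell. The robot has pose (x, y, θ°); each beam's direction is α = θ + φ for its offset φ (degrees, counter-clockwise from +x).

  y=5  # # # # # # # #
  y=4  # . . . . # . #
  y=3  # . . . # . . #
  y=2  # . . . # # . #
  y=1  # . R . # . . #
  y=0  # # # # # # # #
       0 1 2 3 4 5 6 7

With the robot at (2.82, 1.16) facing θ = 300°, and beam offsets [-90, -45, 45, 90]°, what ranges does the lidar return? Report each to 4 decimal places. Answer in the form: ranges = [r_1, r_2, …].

beam 1: φ=-90°, α=210°
  direction (-0.8660, -0.5000); cell (2,1); t to first gridline: x 0.9469, y 0.3200 (then +1.1547 / +2.0000)
    (2,0) via y @ 0.3200  # hit
  → r_1 = 0.3200
beam 2: φ=-45°, α=255°
  direction (-0.2588, -0.9659); cell (2,1); t to first gridline: x 3.1682, y 0.1656 (then +3.8637 / +1.0353)
    (2,0) via y @ 0.1656  # hit
  → r_2 = 0.1656
beam 3: φ=45°, α=345°
  direction (0.9659, -0.2588); cell (2,1); t to first gridline: x 0.1863, y 0.6182 (then +1.0353 / +3.8637)
    (3,1) via x @ 0.1863
    (3,0) via y @ 0.6182  # hit
  → r_3 = 0.6182
beam 4: φ=90°, α=30°
  direction (0.8660, 0.5000); cell (2,1); t to first gridline: x 0.2078, y 1.6800 (then +1.1547 / +2.0000)
    (3,1) via x @ 0.2078
    (4,1) via x @ 1.3625  # hit
  → r_4 = 1.3625

ranges = [0.3200, 0.1656, 0.6182, 1.3625]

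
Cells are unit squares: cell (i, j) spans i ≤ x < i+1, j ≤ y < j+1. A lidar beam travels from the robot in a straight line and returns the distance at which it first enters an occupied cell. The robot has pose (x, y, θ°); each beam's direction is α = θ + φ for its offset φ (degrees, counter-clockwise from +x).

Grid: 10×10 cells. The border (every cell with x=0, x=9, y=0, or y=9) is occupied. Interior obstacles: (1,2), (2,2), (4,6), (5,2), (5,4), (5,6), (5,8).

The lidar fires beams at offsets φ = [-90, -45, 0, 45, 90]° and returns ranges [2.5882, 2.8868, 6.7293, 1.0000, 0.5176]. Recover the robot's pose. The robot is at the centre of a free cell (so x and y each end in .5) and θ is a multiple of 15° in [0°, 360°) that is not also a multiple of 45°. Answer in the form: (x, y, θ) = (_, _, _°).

(x, y, θ) = (8.5, 7.5, 255°)

Enumerate (i+0.5, j+0.5, θ) over the 57 free cells and 16 admissible headings. For each, cast all 5 beams and compare to the given ranges.
  (1.5, 5.5, 330°): beam 1 = 1.0000 ≠ 2.5882 ✗
  (6.5, 3.5, 75°): beam 3 = 5.6940 ≠ 6.7293 ✗
  (2.5, 3.5, 60°): beam 1 = 2.8868 ≠ 2.5882 ✗
  (6.5, 1.5, 240°): beam 1 = 1.0000 ≠ 2.5882 ✗
  …
  (8.5, 7.5, 255°): r_1=2.5882, r_2=2.8868, r_3=6.7293, r_4=1.0000, r_5=0.5176 — all match ✓
No second candidate reproduces the full scan.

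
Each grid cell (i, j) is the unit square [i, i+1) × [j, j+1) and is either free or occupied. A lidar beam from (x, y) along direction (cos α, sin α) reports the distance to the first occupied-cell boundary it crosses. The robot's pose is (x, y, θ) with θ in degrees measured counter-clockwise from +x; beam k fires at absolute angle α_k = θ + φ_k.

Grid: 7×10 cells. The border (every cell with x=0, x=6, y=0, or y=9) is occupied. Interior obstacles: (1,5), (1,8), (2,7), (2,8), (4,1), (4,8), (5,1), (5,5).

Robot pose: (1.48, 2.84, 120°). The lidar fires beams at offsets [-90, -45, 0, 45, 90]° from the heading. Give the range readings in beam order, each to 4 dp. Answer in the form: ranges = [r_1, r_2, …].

ranges = [4.3200, 4.3067, 0.9600, 0.4969, 0.5543]

beam 1: φ=-90°, α=30°
  direction (0.8660, 0.5000); cell (1,2); t to first gridline: x 0.6004, y 0.3200 (then +1.1547 / +2.0000)
    (1,3) via y @ 0.3200
    (2,3) via x @ 0.6004
    (3,3) via x @ 1.7551
    (3,4) via y @ 2.3200
    (4,4) via x @ 2.9098
    (5,4) via x @ 4.0645
    (5,5) via y @ 4.3200  # hit
  → r_1 = 4.3200
beam 2: φ=-45°, α=75°
  direction (0.2588, 0.9659); cell (1,2); t to first gridline: x 2.0091, y 0.1656 (then +3.8637 / +1.0353)
    (1,3) via y @ 0.1656
    (1,4) via y @ 1.2009
    (2,4) via x @ 2.0091
    (2,5) via y @ 2.2362
    (2,6) via y @ 3.2715
    (2,7) via y @ 4.3067  # hit
  → r_2 = 4.3067
beam 3: φ=0°, α=120°
  direction (-0.5000, 0.8660); cell (1,2); t to first gridline: x 0.9600, y 0.1848 (then +2.0000 / +1.1547)
    (1,3) via y @ 0.1848
    (0,3) via x @ 0.9600  # hit
  → r_3 = 0.9600
beam 4: φ=45°, α=165°
  direction (-0.9659, 0.2588); cell (1,2); t to first gridline: x 0.4969, y 0.6182 (then +1.0353 / +3.8637)
    (0,2) via x @ 0.4969  # hit
  → r_4 = 0.4969
beam 5: φ=90°, α=210°
  direction (-0.8660, -0.5000); cell (1,2); t to first gridline: x 0.5543, y 1.6800 (then +1.1547 / +2.0000)
    (0,2) via x @ 0.5543  # hit
  → r_5 = 0.5543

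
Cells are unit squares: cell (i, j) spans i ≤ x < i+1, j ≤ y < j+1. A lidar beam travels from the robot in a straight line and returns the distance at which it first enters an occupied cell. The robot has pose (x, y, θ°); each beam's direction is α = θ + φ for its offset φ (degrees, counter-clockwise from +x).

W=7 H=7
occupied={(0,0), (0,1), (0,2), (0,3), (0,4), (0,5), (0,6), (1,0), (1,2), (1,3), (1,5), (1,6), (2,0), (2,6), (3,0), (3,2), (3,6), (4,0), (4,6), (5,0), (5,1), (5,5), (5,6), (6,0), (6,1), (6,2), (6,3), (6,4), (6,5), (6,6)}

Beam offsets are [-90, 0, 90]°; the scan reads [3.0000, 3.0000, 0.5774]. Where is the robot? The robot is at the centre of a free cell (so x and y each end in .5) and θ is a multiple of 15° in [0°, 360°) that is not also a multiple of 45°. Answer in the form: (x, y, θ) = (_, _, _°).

The pose lattice has 19·16 = 304 candidates. Test each by forward raycasting.
  (4.5, 3.5, 330°): beam 1 = 1.0000 ≠ 3.0000 ✗
  (2.5, 3.5, 150°): beam 1 = 2.8868 ≠ 3.0000 ✗
  (1.5, 4.5, 345°): beam 1 = 0.5176 ≠ 3.0000 ✗
  (2.5, 2.5, 15°): beam 1 = 1.5529 ≠ 3.0000 ✗
  (2.5, 5.5, 330°): beam 1 = 1.7321 ≠ 3.0000 ✗
  …
  (4.5, 5.5, 300°): r_1=3.0000, r_2=3.0000, r_3=0.5774 — all match ✓
No second candidate reproduces the full scan.

(x, y, θ) = (4.5, 5.5, 300°)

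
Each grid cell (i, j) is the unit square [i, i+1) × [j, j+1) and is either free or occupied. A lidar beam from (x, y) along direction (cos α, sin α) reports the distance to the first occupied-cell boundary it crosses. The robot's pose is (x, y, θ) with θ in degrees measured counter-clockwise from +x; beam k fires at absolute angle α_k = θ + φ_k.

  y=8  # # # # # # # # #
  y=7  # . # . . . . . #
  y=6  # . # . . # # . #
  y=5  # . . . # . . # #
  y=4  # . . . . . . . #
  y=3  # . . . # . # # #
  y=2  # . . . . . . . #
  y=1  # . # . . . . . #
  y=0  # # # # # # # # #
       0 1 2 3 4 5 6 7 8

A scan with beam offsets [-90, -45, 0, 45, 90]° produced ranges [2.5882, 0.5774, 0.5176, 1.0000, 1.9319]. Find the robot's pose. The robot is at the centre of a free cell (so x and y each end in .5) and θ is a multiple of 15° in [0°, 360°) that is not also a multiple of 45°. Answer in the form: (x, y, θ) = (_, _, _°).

Enumerate (i+0.5, j+0.5, θ) over the 39 free cells and 16 admissible headings. For each, cast all 5 beams and compare to the given ranges.
  (5.5, 2.5, 105°): beam 1 = 1.9319 ≠ 2.5882 ✗
  (1.5, 1.5, 15°): beam 1 = 0.5176 ≠ 2.5882 ✗
  (4.5, 2.5, 150°): beam 1 = 0.5774 ≠ 2.5882 ✗
  …
  (5.5, 7.5, 285°): r_1=2.5882, r_2=0.5774, r_3=0.5176, r_4=1.0000, r_5=1.9319 — all match ✓
No second candidate reproduces the full scan.

(x, y, θ) = (5.5, 7.5, 285°)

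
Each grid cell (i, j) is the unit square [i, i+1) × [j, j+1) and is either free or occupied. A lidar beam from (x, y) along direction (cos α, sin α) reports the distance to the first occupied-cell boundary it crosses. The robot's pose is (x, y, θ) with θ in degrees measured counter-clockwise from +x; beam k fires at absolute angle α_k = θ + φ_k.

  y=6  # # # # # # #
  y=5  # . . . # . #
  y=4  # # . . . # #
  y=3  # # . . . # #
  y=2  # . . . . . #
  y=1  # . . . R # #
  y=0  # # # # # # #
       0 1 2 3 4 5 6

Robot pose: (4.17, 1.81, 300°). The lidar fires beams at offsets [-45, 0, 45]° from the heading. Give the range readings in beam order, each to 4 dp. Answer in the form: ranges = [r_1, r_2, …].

beam 1: φ=-45°, α=255°
  direction (-0.2588, -0.9659); cell (4,1); t to first gridline: x 0.6568, y 0.8386 (then +3.8637 / +1.0353)
    (3,1) via x @ 0.6568
    (3,0) via y @ 0.8386  # hit
  → r_1 = 0.8386
beam 2: φ=0°, α=300°
  direction (0.5000, -0.8660); cell (4,1); t to first gridline: x 1.6600, y 0.9353 (then +2.0000 / +1.1547)
    (4,0) via y @ 0.9353  # hit
  → r_2 = 0.9353
beam 3: φ=45°, α=345°
  direction (0.9659, -0.2588); cell (4,1); t to first gridline: x 0.8593, y 3.1296 (then +1.0353 / +3.8637)
    (5,1) via x @ 0.8593  # hit
  → r_3 = 0.8593

ranges = [0.8386, 0.9353, 0.8593]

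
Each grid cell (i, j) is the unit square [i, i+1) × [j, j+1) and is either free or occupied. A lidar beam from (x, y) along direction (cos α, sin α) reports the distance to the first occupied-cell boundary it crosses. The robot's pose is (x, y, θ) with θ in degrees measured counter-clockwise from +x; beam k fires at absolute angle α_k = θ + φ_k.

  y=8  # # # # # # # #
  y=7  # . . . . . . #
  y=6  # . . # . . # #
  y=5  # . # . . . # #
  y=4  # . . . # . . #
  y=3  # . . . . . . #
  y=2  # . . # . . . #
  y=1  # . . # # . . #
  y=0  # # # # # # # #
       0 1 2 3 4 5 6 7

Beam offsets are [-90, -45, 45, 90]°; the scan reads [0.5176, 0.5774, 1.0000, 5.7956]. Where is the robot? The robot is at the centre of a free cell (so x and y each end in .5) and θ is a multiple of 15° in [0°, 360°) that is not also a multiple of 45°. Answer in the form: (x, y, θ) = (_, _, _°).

(x, y, θ) = (2.5, 1.5, 15°)

Candidates: 34 free-cell centres × 16 headings = 544 poses. Raycast each; keep the one whose scan matches to 4 dp.
  (1.5, 7.5, 345°): beam 1 = 1.9319 ≠ 0.5176 ✗
  (4.5, 7.5, 285°): beam 1 = 3.6235 ≠ 0.5176 ✗
  (6.5, 1.5, 30°): beam 1 = 0.5774 ≠ 0.5176 ✗
  (5.5, 6.5, 150°): beam 1 = 1.7321 ≠ 0.5176 ✗
  (5.5, 4.5, 285°): beam 2 = 2.8868 ≠ 0.5774 ✗
  …
  (2.5, 1.5, 15°): r_1=0.5176, r_2=0.5774, r_3=1.0000, r_4=5.7956 — all match ✓
Only this pose fits every beam.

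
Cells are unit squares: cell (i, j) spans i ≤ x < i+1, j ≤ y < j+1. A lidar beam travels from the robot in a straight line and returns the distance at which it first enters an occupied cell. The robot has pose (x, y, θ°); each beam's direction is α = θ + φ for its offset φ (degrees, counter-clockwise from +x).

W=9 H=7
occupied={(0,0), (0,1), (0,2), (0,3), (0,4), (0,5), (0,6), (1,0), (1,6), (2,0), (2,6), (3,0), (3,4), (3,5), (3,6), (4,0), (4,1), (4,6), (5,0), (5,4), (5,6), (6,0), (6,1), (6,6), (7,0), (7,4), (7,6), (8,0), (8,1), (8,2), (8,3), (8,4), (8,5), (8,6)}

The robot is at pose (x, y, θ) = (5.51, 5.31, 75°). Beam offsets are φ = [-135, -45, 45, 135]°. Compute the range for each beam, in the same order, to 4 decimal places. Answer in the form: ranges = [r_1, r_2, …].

ranges = [0.3580, 1.3800, 0.7967, 1.7436]

beam 1: φ=-135°, α=300°
  cosα=0.5000 sinα=-0.8660 | (5,5) | tMaxX 0.9800 tMaxY 0.3580 | tΔX 2.0000 tΔY 1.1547
    t=0.3580 [y] (5,4) — stop
  → r_1 = 0.3580
beam 2: φ=-45°, α=30°
  cosα=0.8660 sinα=0.5000 | (5,5) | tMaxX 0.5658 tMaxY 1.3800 | tΔX 1.1547 tΔY 2.0000
    t=0.5658 [x] (6,5)
    t=1.3800 [y] (6,6) — stop
  → r_2 = 1.3800
beam 3: φ=45°, α=120°
  cosα=-0.5000 sinα=0.8660 | (5,5) | tMaxX 1.0200 tMaxY 0.7967 | tΔX 2.0000 tΔY 1.1547
    t=0.7967 [y] (5,6) — stop
  → r_3 = 0.7967
beam 4: φ=135°, α=210°
  cosα=-0.8660 sinα=-0.5000 | (5,5) | tMaxX 0.5889 tMaxY 0.6200 | tΔX 1.1547 tΔY 2.0000
    t=0.5889 [x] (4,5)
    t=0.6200 [y] (4,4)
    t=1.7436 [x] (3,4) — stop
  → r_4 = 1.7436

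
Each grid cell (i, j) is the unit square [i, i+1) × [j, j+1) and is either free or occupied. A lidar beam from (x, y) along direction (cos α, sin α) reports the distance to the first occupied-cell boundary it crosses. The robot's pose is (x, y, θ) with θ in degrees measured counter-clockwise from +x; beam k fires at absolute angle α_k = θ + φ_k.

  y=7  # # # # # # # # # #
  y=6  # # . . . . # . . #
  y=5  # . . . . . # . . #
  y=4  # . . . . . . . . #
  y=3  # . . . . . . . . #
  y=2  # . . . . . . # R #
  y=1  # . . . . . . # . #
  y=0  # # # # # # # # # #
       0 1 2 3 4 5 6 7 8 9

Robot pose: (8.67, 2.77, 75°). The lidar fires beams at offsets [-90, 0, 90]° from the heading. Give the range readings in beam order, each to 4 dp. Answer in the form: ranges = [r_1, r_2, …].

ranges = [0.3416, 1.2750, 0.6936]

beam 1: φ=-90°, α=345°
  dir = (cos 345°, sin 345°) = (0.9659, -0.2588); from cell (8,2)
  next x-line at t=0.3416, next y-line at t=2.9751; Δt_x=1.0353, Δt_y=3.8637
    x: enter (9,2) at t=0.3416 ← occupied
  → r_1 = 0.3416
beam 2: φ=0°, α=75°
  dir = (cos 75°, sin 75°) = (0.2588, 0.9659); from cell (8,2)
  next x-line at t=1.2750, next y-line at t=0.2381; Δt_x=3.8637, Δt_y=1.0353
    y: enter (8,3) at t=0.2381
    y: enter (8,4) at t=1.2734
    x: enter (9,4) at t=1.2750 ← occupied
  → r_2 = 1.2750
beam 3: φ=90°, α=165°
  dir = (cos 165°, sin 165°) = (-0.9659, 0.2588); from cell (8,2)
  next x-line at t=0.6936, next y-line at t=0.8887; Δt_x=1.0353, Δt_y=3.8637
    x: enter (7,2) at t=0.6936 ← occupied
  → r_3 = 0.6936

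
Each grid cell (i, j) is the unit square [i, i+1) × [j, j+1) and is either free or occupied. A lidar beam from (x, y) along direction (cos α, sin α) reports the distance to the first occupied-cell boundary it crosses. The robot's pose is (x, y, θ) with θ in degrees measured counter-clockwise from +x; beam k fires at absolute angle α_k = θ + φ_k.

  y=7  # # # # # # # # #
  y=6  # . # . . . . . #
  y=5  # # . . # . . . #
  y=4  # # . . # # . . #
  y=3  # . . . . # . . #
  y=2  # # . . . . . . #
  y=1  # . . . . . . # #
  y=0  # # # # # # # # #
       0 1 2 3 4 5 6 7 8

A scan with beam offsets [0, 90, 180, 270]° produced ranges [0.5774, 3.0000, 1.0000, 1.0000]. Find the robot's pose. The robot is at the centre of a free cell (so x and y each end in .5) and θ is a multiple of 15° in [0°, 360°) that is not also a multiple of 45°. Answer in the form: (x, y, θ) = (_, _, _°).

Enumerate (i+0.5, j+0.5, θ) over the 33 free cells and 16 admissible headings. For each, cast all 4 beams and compare to the given ranges.
  (6.5, 1.5, 255°): beam 1 = 0.5176 ≠ 0.5774 ✗
  (4.5, 2.5, 105°): beam 1 = 1.5529 ≠ 0.5774 ✗
  (4.5, 2.5, 150°): beam 1 = 3.0000 ≠ 0.5774 ✗
  (6.5, 3.5, 330°): beam 1 = 1.7321 ≠ 0.5774 ✗
  …
  (2.5, 1.5, 300°): r_1=0.5774, r_2=3.0000, r_3=1.0000, r_4=1.0000 — all match ✓
Only this pose fits every beam.

(x, y, θ) = (2.5, 1.5, 300°)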